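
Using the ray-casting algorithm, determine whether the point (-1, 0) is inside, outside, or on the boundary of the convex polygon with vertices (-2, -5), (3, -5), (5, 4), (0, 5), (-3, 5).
The point (-1, 0) lies strictly inside the polygon

Cast a horizontal ray to the right from the query point and count how many polygon edges it crosses (each edge strictly once or zero times, handled with the usual half-open convention). 
Parity of crossings → odd ⇒ inside.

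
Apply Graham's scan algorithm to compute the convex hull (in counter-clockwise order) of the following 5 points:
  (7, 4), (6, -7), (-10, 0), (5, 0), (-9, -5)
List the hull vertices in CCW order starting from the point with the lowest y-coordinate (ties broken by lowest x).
Hull (CCW) = [(6, -7), (7, 4), (-10, 0), (-9, -5)]

Graham scan procedure:
  1. Find the pivot p₀ = point with lowest y (tie → lowest x): (6, -7).
  2. Sort the remaining points by polar angle around p₀.
  3. Walk through sorted points, maintaining a stack; pop the top while the last three entries make a non-left turn (cross product ≤ 0).
  4. Final stack is the convex hull in CCW order: (6, -7), (7, 4), (-10, 0), (-9, -5).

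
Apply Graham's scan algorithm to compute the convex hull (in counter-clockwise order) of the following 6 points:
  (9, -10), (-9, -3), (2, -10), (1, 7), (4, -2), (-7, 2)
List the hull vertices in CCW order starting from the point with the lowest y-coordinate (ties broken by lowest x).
Hull (CCW) = [(2, -10), (9, -10), (1, 7), (-7, 2), (-9, -3)]

Graham scan procedure:
  1. Find the pivot p₀ = point with lowest y (tie → lowest x): (2, -10).
  2. Sort the remaining points by polar angle around p₀.
  3. Walk through sorted points, maintaining a stack; pop the top while the last three entries make a non-left turn (cross product ≤ 0).
  4. Final stack is the convex hull in CCW order: (2, -10), (9, -10), (1, 7), (-7, 2), (-9, -3).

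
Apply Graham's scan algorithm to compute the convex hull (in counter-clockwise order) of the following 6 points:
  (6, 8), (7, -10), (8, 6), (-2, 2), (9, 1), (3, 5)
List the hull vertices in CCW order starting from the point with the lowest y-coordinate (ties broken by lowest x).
Hull (CCW) = [(7, -10), (9, 1), (8, 6), (6, 8), (-2, 2)]

Graham scan procedure:
  1. Find the pivot p₀ = point with lowest y (tie → lowest x): (7, -10).
  2. Sort the remaining points by polar angle around p₀.
  3. Walk through sorted points, maintaining a stack; pop the top while the last three entries make a non-left turn (cross product ≤ 0).
  4. Final stack is the convex hull in CCW order: (7, -10), (9, 1), (8, 6), (6, 8), (-2, 2).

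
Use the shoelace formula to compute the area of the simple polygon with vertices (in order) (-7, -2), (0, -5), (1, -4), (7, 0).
Area = 27

Shoelace formula: Area = (1/2) |Σ_i (x_i · y_{i+1} − x_{i+1} · y_i)| (indices mod n). Compute each cross term:
  (-7)(-5) − (0)(-2) = 35
  (0)(-4) − (1)(-5) = 5
  (1)(0) − (7)(-4) = 28
  (7)(-2) − (-7)(0) = -14
Sum = 54, so (signed) Area = 54/2 = 27, |Area| = 27.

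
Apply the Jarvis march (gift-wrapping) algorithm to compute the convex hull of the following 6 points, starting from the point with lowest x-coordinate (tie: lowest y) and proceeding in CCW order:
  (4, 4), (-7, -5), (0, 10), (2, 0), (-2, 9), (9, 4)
Hull (CCW) = [(-7, -5), (2, 0), (9, 4), (0, 10), (-2, 9)]

Jarvis march: at each step, from the current hull vertex p, select the next vertex q as the point such that every other point lies strictly to the left of (or on) the directed line p → q. (Equivalently: for every other point r, the cross product (q − p) × (r − p) ≥ 0.)
Starting point (lowest x, tie lowest y): (-7, -5). Wrap until returning to start. Resulting hull: (-7, -5), (2, 0), (9, 4), (0, 10), (-2, 9).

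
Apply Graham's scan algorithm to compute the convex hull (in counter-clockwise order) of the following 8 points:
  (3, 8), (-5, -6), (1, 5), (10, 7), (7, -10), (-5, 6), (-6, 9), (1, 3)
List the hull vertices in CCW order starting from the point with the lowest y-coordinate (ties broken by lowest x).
Hull (CCW) = [(7, -10), (10, 7), (3, 8), (-6, 9), (-5, -6)]

Graham scan procedure:
  1. Find the pivot p₀ = point with lowest y (tie → lowest x): (7, -10).
  2. Sort the remaining points by polar angle around p₀.
  3. Walk through sorted points, maintaining a stack; pop the top while the last three entries make a non-left turn (cross product ≤ 0).
  4. Final stack is the convex hull in CCW order: (7, -10), (10, 7), (3, 8), (-6, 9), (-5, -6).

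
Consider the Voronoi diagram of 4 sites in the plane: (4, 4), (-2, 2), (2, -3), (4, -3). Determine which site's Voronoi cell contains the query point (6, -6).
Nearest site = (4, -3)

The Voronoi cell of site s contains exactly those query points closer to s than to any other site. Compute squared distances from q = (6, -6) to each site:
  (4 − 6)² + (-3 − -6)² = 13
  (2 − 6)² + (-3 − -6)² = 25
  (4 − 6)² + (4 − -6)² = 104
  (-2 − 6)² + (2 − -6)² = 128
Minimum is attained by (4, -3), so q lies in its Voronoi cell.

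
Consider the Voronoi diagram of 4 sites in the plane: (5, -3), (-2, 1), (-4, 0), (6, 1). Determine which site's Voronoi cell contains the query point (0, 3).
Nearest site = (-2, 1)

The Voronoi cell of site s contains exactly those query points closer to s than to any other site. Compute squared distances from q = (0, 3) to each site:
  (-2 − 0)² + (1 − 3)² = 8
  (-4 − 0)² + (0 − 3)² = 25
  (6 − 0)² + (1 − 3)² = 40
  (5 − 0)² + (-3 − 3)² = 61
Minimum is attained by (-2, 1), so q lies in its Voronoi cell.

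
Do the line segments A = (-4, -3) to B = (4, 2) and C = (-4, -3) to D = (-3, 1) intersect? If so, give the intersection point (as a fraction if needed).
Yes; intersection at (-4, -3) (t = 0 on AB, s = 0 on CD)

Parametrize AB as A + t(B − A) = (-4 + 8 t, -3 + 5 t) and CD as C + s(D − C) = (-4 + 1 s, -3 + 4 s). Solve the linear system for (t, s). Determinant = -27 ≠ 0, so a unique intersection of the containing lines exists. Solution: t = 0, s = 0 — both in [0, 1], so the segments cross. Intersection point: (-4, -3).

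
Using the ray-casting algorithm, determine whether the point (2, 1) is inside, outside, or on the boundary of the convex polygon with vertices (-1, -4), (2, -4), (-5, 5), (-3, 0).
The point (2, 1) lies strictly outside the polygon

Cast a horizontal ray to the right from the query point and count how many polygon edges it crosses (each edge strictly once or zero times, handled with the usual half-open convention). 
Parity of crossings → even ⇒ outside.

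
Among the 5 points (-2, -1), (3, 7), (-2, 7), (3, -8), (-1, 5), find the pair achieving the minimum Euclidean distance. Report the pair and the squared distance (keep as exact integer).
Pair = ((-2, 7), (-1, 5)); squared distance = 5

Compute all C(5, 2) = 10 pairwise squared distances (x_i − x_j)² + (y_i − y_j)². The minimum is 5, attained by the pair ((-2, 7), (-1, 5)).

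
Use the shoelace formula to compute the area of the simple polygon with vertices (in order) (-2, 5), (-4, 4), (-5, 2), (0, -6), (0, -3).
Area = 24

Shoelace formula: Area = (1/2) |Σ_i (x_i · y_{i+1} − x_{i+1} · y_i)| (indices mod n). Compute each cross term:
  (-2)(4) − (-4)(5) = 12
  (-4)(2) − (-5)(4) = 12
  (-5)(-6) − (0)(2) = 30
  (0)(-3) − (0)(-6) = 0
  (0)(5) − (-2)(-3) = -6
Sum = 48, so (signed) Area = 48/2 = 24, |Area| = 24.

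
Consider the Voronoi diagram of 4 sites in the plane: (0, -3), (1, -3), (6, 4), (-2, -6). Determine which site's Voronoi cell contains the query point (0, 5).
Nearest site = (6, 4)

The Voronoi cell of site s contains exactly those query points closer to s than to any other site. Compute squared distances from q = (0, 5) to each site:
  (6 − 0)² + (4 − 5)² = 37
  (0 − 0)² + (-3 − 5)² = 64
  (1 − 0)² + (-3 − 5)² = 65
  (-2 − 0)² + (-6 − 5)² = 125
Minimum is attained by (6, 4), so q lies in its Voronoi cell.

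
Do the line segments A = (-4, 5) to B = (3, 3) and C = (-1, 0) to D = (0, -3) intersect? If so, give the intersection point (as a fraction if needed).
No (intersection of containing lines falls outside at least one segment)

Parametrize and solve: t = 4/19, s = -29/19. At least one of these is outside [0, 1], so the segments do not intersect.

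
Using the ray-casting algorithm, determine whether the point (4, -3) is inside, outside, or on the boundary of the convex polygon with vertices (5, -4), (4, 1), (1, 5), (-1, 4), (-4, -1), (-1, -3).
The point (4, -3) lies strictly inside the polygon

Cast a horizontal ray to the right from the query point and count how many polygon edges it crosses (each edge strictly once or zero times, handled with the usual half-open convention). 
Parity of crossings → odd ⇒ inside.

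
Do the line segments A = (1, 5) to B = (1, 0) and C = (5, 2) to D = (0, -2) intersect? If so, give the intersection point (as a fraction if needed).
No (intersection of containing lines falls outside at least one segment)

Parametrize and solve: t = 31/25, s = 4/5. At least one of these is outside [0, 1], so the segments do not intersect.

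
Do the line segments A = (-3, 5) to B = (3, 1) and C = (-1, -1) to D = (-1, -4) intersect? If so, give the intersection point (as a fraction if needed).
No (intersection of containing lines falls outside at least one segment)

Parametrize and solve: t = 1/3, s = -14/9. At least one of these is outside [0, 1], so the segments do not intersect.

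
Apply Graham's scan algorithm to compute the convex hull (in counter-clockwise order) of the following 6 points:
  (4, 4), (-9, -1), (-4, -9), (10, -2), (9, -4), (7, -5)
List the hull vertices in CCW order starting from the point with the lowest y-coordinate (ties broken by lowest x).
Hull (CCW) = [(-4, -9), (7, -5), (9, -4), (10, -2), (4, 4), (-9, -1)]

Graham scan procedure:
  1. Find the pivot p₀ = point with lowest y (tie → lowest x): (-4, -9).
  2. Sort the remaining points by polar angle around p₀.
  3. Walk through sorted points, maintaining a stack; pop the top while the last three entries make a non-left turn (cross product ≤ 0).
  4. Final stack is the convex hull in CCW order: (-4, -9), (7, -5), (9, -4), (10, -2), (4, 4), (-9, -1).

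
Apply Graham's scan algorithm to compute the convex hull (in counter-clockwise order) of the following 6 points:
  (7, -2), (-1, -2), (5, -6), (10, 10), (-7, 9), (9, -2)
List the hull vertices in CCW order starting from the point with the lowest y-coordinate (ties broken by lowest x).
Hull (CCW) = [(5, -6), (9, -2), (10, 10), (-7, 9), (-1, -2)]

Graham scan procedure:
  1. Find the pivot p₀ = point with lowest y (tie → lowest x): (5, -6).
  2. Sort the remaining points by polar angle around p₀.
  3. Walk through sorted points, maintaining a stack; pop the top while the last three entries make a non-left turn (cross product ≤ 0).
  4. Final stack is the convex hull in CCW order: (5, -6), (9, -2), (10, 10), (-7, 9), (-1, -2).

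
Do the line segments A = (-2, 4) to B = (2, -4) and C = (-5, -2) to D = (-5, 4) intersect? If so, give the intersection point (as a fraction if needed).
No (intersection of containing lines falls outside at least one segment)

Parametrize and solve: t = -3/4, s = 2. At least one of these is outside [0, 1], so the segments do not intersect.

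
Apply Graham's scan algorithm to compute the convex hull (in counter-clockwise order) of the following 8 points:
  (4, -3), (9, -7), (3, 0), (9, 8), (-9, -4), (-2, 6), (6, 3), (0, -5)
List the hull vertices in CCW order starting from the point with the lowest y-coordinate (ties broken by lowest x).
Hull (CCW) = [(9, -7), (9, 8), (-2, 6), (-9, -4)]

Graham scan procedure:
  1. Find the pivot p₀ = point with lowest y (tie → lowest x): (9, -7).
  2. Sort the remaining points by polar angle around p₀.
  3. Walk through sorted points, maintaining a stack; pop the top while the last three entries make a non-left turn (cross product ≤ 0).
  4. Final stack is the convex hull in CCW order: (9, -7), (9, 8), (-2, 6), (-9, -4).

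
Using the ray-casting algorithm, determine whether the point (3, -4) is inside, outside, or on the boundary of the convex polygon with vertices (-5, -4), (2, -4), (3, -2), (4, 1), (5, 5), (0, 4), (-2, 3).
The point (3, -4) lies strictly outside the polygon

Cast a horizontal ray to the right from the query point and count how many polygon edges it crosses (each edge strictly once or zero times, handled with the usual half-open convention). 
Parity of crossings → even ⇒ outside.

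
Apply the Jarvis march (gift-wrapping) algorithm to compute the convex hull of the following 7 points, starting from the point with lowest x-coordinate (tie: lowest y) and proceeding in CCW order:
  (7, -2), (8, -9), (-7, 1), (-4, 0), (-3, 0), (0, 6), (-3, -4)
Hull (CCW) = [(-7, 1), (-3, -4), (8, -9), (7, -2), (0, 6)]

Jarvis march: at each step, from the current hull vertex p, select the next vertex q as the point such that every other point lies strictly to the left of (or on) the directed line p → q. (Equivalently: for every other point r, the cross product (q − p) × (r − p) ≥ 0.)
Starting point (lowest x, tie lowest y): (-7, 1). Wrap until returning to start. Resulting hull: (-7, 1), (-3, -4), (8, -9), (7, -2), (0, 6).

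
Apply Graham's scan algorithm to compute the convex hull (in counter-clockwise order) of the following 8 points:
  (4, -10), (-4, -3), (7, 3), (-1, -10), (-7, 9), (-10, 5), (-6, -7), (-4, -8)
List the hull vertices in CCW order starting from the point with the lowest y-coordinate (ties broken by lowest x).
Hull (CCW) = [(-1, -10), (4, -10), (7, 3), (-7, 9), (-10, 5), (-6, -7)]

Graham scan procedure:
  1. Find the pivot p₀ = point with lowest y (tie → lowest x): (-1, -10).
  2. Sort the remaining points by polar angle around p₀.
  3. Walk through sorted points, maintaining a stack; pop the top while the last three entries make a non-left turn (cross product ≤ 0).
  4. Final stack is the convex hull in CCW order: (-1, -10), (4, -10), (7, 3), (-7, 9), (-10, 5), (-6, -7).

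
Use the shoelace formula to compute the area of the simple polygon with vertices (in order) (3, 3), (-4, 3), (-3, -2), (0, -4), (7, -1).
Area = 51

Shoelace formula: Area = (1/2) |Σ_i (x_i · y_{i+1} − x_{i+1} · y_i)| (indices mod n). Compute each cross term:
  (3)(3) − (-4)(3) = 21
  (-4)(-2) − (-3)(3) = 17
  (-3)(-4) − (0)(-2) = 12
  (0)(-1) − (7)(-4) = 28
  (7)(3) − (3)(-1) = 24
Sum = 102, so (signed) Area = 102/2 = 51, |Area| = 51.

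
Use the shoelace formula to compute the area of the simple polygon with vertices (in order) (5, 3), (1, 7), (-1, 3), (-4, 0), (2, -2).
Area = 39

Shoelace formula: Area = (1/2) |Σ_i (x_i · y_{i+1} − x_{i+1} · y_i)| (indices mod n). Compute each cross term:
  (5)(7) − (1)(3) = 32
  (1)(3) − (-1)(7) = 10
  (-1)(0) − (-4)(3) = 12
  (-4)(-2) − (2)(0) = 8
  (2)(3) − (5)(-2) = 16
Sum = 78, so (signed) Area = 78/2 = 39, |Area| = 39.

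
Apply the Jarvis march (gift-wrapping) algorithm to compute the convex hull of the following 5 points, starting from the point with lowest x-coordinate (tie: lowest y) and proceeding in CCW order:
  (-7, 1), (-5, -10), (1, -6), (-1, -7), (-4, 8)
Hull (CCW) = [(-7, 1), (-5, -10), (1, -6), (-4, 8)]

Jarvis march: at each step, from the current hull vertex p, select the next vertex q as the point such that every other point lies strictly to the left of (or on) the directed line p → q. (Equivalently: for every other point r, the cross product (q − p) × (r − p) ≥ 0.)
Starting point (lowest x, tie lowest y): (-7, 1). Wrap until returning to start. Resulting hull: (-7, 1), (-5, -10), (1, -6), (-4, 8).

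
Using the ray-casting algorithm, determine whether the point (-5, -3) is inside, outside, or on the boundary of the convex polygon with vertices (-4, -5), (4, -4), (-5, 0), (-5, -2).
The point (-5, -3) lies strictly outside the polygon

Cast a horizontal ray to the right from the query point and count how many polygon edges it crosses (each edge strictly once or zero times, handled with the usual half-open convention). 
Parity of crossings → even ⇒ outside.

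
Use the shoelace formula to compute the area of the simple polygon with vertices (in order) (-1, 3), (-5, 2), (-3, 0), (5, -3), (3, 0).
Area = 23

Shoelace formula: Area = (1/2) |Σ_i (x_i · y_{i+1} − x_{i+1} · y_i)| (indices mod n). Compute each cross term:
  (-1)(2) − (-5)(3) = 13
  (-5)(0) − (-3)(2) = 6
  (-3)(-3) − (5)(0) = 9
  (5)(0) − (3)(-3) = 9
  (3)(3) − (-1)(0) = 9
Sum = 46, so (signed) Area = 46/2 = 23, |Area| = 23.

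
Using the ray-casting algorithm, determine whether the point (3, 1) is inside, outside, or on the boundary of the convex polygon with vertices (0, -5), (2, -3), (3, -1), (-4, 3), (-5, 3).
The point (3, 1) lies strictly outside the polygon

Cast a horizontal ray to the right from the query point and count how many polygon edges it crosses (each edge strictly once or zero times, handled with the usual half-open convention). 
Parity of crossings → even ⇒ outside.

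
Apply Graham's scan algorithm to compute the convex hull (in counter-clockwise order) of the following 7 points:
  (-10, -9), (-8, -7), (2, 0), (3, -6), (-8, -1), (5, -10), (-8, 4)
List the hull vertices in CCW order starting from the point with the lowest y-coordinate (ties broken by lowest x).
Hull (CCW) = [(5, -10), (2, 0), (-8, 4), (-10, -9)]

Graham scan procedure:
  1. Find the pivot p₀ = point with lowest y (tie → lowest x): (5, -10).
  2. Sort the remaining points by polar angle around p₀.
  3. Walk through sorted points, maintaining a stack; pop the top while the last three entries make a non-left turn (cross product ≤ 0).
  4. Final stack is the convex hull in CCW order: (5, -10), (2, 0), (-8, 4), (-10, -9).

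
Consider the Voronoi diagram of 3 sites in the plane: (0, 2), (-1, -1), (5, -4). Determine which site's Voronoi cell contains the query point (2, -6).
Nearest site = (5, -4)

The Voronoi cell of site s contains exactly those query points closer to s than to any other site. Compute squared distances from q = (2, -6) to each site:
  (5 − 2)² + (-4 − -6)² = 13
  (-1 − 2)² + (-1 − -6)² = 34
  (0 − 2)² + (2 − -6)² = 68
Minimum is attained by (5, -4), so q lies in its Voronoi cell.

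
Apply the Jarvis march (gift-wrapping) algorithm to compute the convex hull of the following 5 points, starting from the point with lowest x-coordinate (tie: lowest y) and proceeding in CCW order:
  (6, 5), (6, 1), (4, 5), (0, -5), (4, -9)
Hull (CCW) = [(0, -5), (4, -9), (6, 1), (6, 5), (4, 5)]

Jarvis march: at each step, from the current hull vertex p, select the next vertex q as the point such that every other point lies strictly to the left of (or on) the directed line p → q. (Equivalently: for every other point r, the cross product (q − p) × (r − p) ≥ 0.)
Starting point (lowest x, tie lowest y): (0, -5). Wrap until returning to start. Resulting hull: (0, -5), (4, -9), (6, 1), (6, 5), (4, 5).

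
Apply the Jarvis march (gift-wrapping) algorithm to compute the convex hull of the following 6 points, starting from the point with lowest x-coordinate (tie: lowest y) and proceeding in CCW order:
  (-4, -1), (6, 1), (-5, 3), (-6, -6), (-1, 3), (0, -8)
Hull (CCW) = [(-6, -6), (0, -8), (6, 1), (-1, 3), (-5, 3)]

Jarvis march: at each step, from the current hull vertex p, select the next vertex q as the point such that every other point lies strictly to the left of (or on) the directed line p → q. (Equivalently: for every other point r, the cross product (q − p) × (r − p) ≥ 0.)
Starting point (lowest x, tie lowest y): (-6, -6). Wrap until returning to start. Resulting hull: (-6, -6), (0, -8), (6, 1), (-1, 3), (-5, 3).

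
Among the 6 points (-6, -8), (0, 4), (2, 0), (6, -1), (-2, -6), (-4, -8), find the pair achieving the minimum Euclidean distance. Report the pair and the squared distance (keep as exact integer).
Pair = ((-6, -8), (-4, -8)); squared distance = 4

Compute all C(6, 2) = 15 pairwise squared distances (x_i − x_j)² + (y_i − y_j)². The minimum is 4, attained by the pair ((-6, -8), (-4, -8)).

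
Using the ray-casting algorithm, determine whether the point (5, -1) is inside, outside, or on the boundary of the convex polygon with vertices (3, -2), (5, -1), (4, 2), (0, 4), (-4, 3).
The point (5, -1) lies on the polygon boundary

Boundary check: the query satisfies the collinearity and bounding-box conditions for some polygon edge, so it lies exactly on the boundary.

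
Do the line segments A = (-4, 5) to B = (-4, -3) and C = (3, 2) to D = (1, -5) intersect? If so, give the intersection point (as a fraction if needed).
No (intersection of containing lines falls outside at least one segment)

Parametrize and solve: t = 55/16, s = 7/2. At least one of these is outside [0, 1], so the segments do not intersect.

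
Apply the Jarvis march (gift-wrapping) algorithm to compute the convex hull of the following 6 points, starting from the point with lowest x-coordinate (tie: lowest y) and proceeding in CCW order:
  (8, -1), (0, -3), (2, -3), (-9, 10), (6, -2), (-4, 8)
Hull (CCW) = [(-9, 10), (0, -3), (2, -3), (6, -2), (8, -1), (-4, 8)]

Jarvis march: at each step, from the current hull vertex p, select the next vertex q as the point such that every other point lies strictly to the left of (or on) the directed line p → q. (Equivalently: for every other point r, the cross product (q − p) × (r − p) ≥ 0.)
Starting point (lowest x, tie lowest y): (-9, 10). Wrap until returning to start. Resulting hull: (-9, 10), (0, -3), (2, -3), (6, -2), (8, -1), (-4, 8).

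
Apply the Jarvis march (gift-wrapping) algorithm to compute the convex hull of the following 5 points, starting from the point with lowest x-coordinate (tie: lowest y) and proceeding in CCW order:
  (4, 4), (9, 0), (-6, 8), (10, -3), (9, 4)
Hull (CCW) = [(-6, 8), (10, -3), (9, 4)]

Jarvis march: at each step, from the current hull vertex p, select the next vertex q as the point such that every other point lies strictly to the left of (or on) the directed line p → q. (Equivalently: for every other point r, the cross product (q − p) × (r − p) ≥ 0.)
Starting point (lowest x, tie lowest y): (-6, 8). Wrap until returning to start. Resulting hull: (-6, 8), (10, -3), (9, 4).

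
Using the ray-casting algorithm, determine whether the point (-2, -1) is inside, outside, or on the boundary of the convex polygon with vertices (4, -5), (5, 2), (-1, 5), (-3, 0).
The point (-2, -1) lies strictly outside the polygon

Cast a horizontal ray to the right from the query point and count how many polygon edges it crosses (each edge strictly once or zero times, handled with the usual half-open convention). 
Parity of crossings → even ⇒ outside.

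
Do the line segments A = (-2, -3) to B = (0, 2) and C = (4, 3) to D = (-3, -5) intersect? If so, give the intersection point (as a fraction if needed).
No (intersection of containing lines falls outside at least one segment)

Parametrize and solve: t = -6/19, s = 18/19. At least one of these is outside [0, 1], so the segments do not intersect.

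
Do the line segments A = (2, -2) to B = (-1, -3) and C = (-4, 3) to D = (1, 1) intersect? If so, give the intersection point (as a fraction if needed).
No (intersection of containing lines falls outside at least one segment)

Parametrize and solve: t = -13/11, s = 21/11. At least one of these is outside [0, 1], so the segments do not intersect.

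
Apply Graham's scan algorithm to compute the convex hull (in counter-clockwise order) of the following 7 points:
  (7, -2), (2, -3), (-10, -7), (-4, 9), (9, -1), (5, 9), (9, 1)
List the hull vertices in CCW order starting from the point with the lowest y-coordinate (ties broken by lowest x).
Hull (CCW) = [(-10, -7), (7, -2), (9, -1), (9, 1), (5, 9), (-4, 9)]

Graham scan procedure:
  1. Find the pivot p₀ = point with lowest y (tie → lowest x): (-10, -7).
  2. Sort the remaining points by polar angle around p₀.
  3. Walk through sorted points, maintaining a stack; pop the top while the last three entries make a non-left turn (cross product ≤ 0).
  4. Final stack is the convex hull in CCW order: (-10, -7), (7, -2), (9, -1), (9, 1), (5, 9), (-4, 9).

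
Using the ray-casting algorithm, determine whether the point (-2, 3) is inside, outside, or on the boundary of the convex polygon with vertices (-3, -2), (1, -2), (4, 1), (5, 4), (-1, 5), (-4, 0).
The point (-2, 3) lies strictly inside the polygon

Cast a horizontal ray to the right from the query point and count how many polygon edges it crosses (each edge strictly once or zero times, handled with the usual half-open convention). 
Parity of crossings → odd ⇒ inside.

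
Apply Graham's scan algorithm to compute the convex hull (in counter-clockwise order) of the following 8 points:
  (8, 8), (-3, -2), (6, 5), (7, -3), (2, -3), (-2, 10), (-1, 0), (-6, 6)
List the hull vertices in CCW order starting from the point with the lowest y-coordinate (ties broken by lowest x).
Hull (CCW) = [(2, -3), (7, -3), (8, 8), (-2, 10), (-6, 6), (-3, -2)]

Graham scan procedure:
  1. Find the pivot p₀ = point with lowest y (tie → lowest x): (2, -3).
  2. Sort the remaining points by polar angle around p₀.
  3. Walk through sorted points, maintaining a stack; pop the top while the last three entries make a non-left turn (cross product ≤ 0).
  4. Final stack is the convex hull in CCW order: (2, -3), (7, -3), (8, 8), (-2, 10), (-6, 6), (-3, -2).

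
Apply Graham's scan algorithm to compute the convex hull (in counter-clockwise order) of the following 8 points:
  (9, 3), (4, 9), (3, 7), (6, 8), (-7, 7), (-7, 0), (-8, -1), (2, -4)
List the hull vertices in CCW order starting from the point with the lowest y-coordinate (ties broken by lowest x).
Hull (CCW) = [(2, -4), (9, 3), (6, 8), (4, 9), (-7, 7), (-8, -1)]

Graham scan procedure:
  1. Find the pivot p₀ = point with lowest y (tie → lowest x): (2, -4).
  2. Sort the remaining points by polar angle around p₀.
  3. Walk through sorted points, maintaining a stack; pop the top while the last three entries make a non-left turn (cross product ≤ 0).
  4. Final stack is the convex hull in CCW order: (2, -4), (9, 3), (6, 8), (4, 9), (-7, 7), (-8, -1).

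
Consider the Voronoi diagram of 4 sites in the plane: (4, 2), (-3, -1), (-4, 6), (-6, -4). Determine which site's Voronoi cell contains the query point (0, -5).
Nearest site = (-3, -1)

The Voronoi cell of site s contains exactly those query points closer to s than to any other site. Compute squared distances from q = (0, -5) to each site:
  (-3 − 0)² + (-1 − -5)² = 25
  (-6 − 0)² + (-4 − -5)² = 37
  (4 − 0)² + (2 − -5)² = 65
  (-4 − 0)² + (6 − -5)² = 137
Minimum is attained by (-3, -1), so q lies in its Voronoi cell.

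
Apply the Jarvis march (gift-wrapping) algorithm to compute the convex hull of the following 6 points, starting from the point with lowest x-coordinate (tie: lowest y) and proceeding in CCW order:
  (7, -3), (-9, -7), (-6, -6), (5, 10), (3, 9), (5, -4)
Hull (CCW) = [(-9, -7), (5, -4), (7, -3), (5, 10), (3, 9)]

Jarvis march: at each step, from the current hull vertex p, select the next vertex q as the point such that every other point lies strictly to the left of (or on) the directed line p → q. (Equivalently: for every other point r, the cross product (q − p) × (r − p) ≥ 0.)
Starting point (lowest x, tie lowest y): (-9, -7). Wrap until returning to start. Resulting hull: (-9, -7), (5, -4), (7, -3), (5, 10), (3, 9).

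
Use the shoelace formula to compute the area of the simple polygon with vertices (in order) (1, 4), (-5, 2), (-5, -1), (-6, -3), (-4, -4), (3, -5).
Area = 107/2

Shoelace formula: Area = (1/2) |Σ_i (x_i · y_{i+1} − x_{i+1} · y_i)| (indices mod n). Compute each cross term:
  (1)(2) − (-5)(4) = 22
  (-5)(-1) − (-5)(2) = 15
  (-5)(-3) − (-6)(-1) = 9
  (-6)(-4) − (-4)(-3) = 12
  (-4)(-5) − (3)(-4) = 32
  (3)(4) − (1)(-5) = 17
Sum = 107, so (signed) Area = 107/2 = 107/2, |Area| = 107/2.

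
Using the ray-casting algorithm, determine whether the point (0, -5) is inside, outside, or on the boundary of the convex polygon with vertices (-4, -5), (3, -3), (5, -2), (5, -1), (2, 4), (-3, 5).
The point (0, -5) lies strictly outside the polygon

Cast a horizontal ray to the right from the query point and count how many polygon edges it crosses (each edge strictly once or zero times, handled with the usual half-open convention). 
Parity of crossings → even ⇒ outside.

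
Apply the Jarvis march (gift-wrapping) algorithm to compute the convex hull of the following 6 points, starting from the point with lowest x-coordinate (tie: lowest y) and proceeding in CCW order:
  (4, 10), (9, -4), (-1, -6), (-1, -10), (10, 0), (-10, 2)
Hull (CCW) = [(-10, 2), (-1, -10), (9, -4), (10, 0), (4, 10)]

Jarvis march: at each step, from the current hull vertex p, select the next vertex q as the point such that every other point lies strictly to the left of (or on) the directed line p → q. (Equivalently: for every other point r, the cross product (q − p) × (r − p) ≥ 0.)
Starting point (lowest x, tie lowest y): (-10, 2). Wrap until returning to start. Resulting hull: (-10, 2), (-1, -10), (9, -4), (10, 0), (4, 10).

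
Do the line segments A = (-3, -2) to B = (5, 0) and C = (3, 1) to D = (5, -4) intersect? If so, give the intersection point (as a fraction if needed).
Yes; intersection at (39/11, -4/11) (t = 9/11 on AB, s = 3/11 on CD)

Parametrize AB as A + t(B − A) = (-3 + 8 t, -2 + 2 t) and CD as C + s(D − C) = (3 + 2 s, 1 + -5 s). Solve the linear system for (t, s). Determinant = 44 ≠ 0, so a unique intersection of the containing lines exists. Solution: t = 9/11, s = 3/11 — both in [0, 1], so the segments cross. Intersection point: (39/11, -4/11).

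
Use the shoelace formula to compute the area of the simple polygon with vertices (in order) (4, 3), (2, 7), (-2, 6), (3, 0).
Area = 39/2

Shoelace formula: Area = (1/2) |Σ_i (x_i · y_{i+1} − x_{i+1} · y_i)| (indices mod n). Compute each cross term:
  (4)(7) − (2)(3) = 22
  (2)(6) − (-2)(7) = 26
  (-2)(0) − (3)(6) = -18
  (3)(3) − (4)(0) = 9
Sum = 39, so (signed) Area = 39/2 = 39/2, |Area| = 39/2.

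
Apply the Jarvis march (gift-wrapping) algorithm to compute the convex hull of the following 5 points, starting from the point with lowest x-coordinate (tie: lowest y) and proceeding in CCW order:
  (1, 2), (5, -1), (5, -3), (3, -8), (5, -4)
Hull (CCW) = [(1, 2), (3, -8), (5, -4), (5, -1)]

Jarvis march: at each step, from the current hull vertex p, select the next vertex q as the point such that every other point lies strictly to the left of (or on) the directed line p → q. (Equivalently: for every other point r, the cross product (q − p) × (r − p) ≥ 0.)
Starting point (lowest x, tie lowest y): (1, 2). Wrap until returning to start. Resulting hull: (1, 2), (3, -8), (5, -4), (5, -1).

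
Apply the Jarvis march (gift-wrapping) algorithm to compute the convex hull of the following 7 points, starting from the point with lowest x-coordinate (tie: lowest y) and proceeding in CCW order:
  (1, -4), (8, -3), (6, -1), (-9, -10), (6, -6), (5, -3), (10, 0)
Hull (CCW) = [(-9, -10), (6, -6), (10, 0), (6, -1)]

Jarvis march: at each step, from the current hull vertex p, select the next vertex q as the point such that every other point lies strictly to the left of (or on) the directed line p → q. (Equivalently: for every other point r, the cross product (q − p) × (r − p) ≥ 0.)
Starting point (lowest x, tie lowest y): (-9, -10). Wrap until returning to start. Resulting hull: (-9, -10), (6, -6), (10, 0), (6, -1).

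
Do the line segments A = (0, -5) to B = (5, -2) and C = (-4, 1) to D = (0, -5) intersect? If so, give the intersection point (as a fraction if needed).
Yes; intersection at (0, -5) (t = 0 on AB, s = 1 on CD)

Parametrize AB as A + t(B − A) = (0 + 5 t, -5 + 3 t) and CD as C + s(D − C) = (-4 + 4 s, 1 + -6 s). Solve the linear system for (t, s). Determinant = 42 ≠ 0, so a unique intersection of the containing lines exists. Solution: t = 0, s = 1 — both in [0, 1], so the segments cross. Intersection point: (0, -5).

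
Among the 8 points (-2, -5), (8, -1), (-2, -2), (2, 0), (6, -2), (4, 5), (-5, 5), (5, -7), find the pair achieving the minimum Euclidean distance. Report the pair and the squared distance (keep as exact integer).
Pair = ((8, -1), (6, -2)); squared distance = 5

Compute all C(8, 2) = 28 pairwise squared distances (x_i − x_j)² + (y_i − y_j)². The minimum is 5, attained by the pair ((8, -1), (6, -2)).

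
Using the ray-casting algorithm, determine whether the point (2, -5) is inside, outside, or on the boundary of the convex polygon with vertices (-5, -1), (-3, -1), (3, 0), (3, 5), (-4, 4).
The point (2, -5) lies strictly outside the polygon

Cast a horizontal ray to the right from the query point and count how many polygon edges it crosses (each edge strictly once or zero times, handled with the usual half-open convention). 
Parity of crossings → even ⇒ outside.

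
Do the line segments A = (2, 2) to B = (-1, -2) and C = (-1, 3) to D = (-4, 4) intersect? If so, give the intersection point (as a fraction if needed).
No (intersection of containing lines falls outside at least one segment)

Parametrize and solve: t = 0, s = -1. At least one of these is outside [0, 1], so the segments do not intersect.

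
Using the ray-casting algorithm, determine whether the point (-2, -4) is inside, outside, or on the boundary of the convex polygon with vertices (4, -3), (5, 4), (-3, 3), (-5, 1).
The point (-2, -4) lies strictly outside the polygon

Cast a horizontal ray to the right from the query point and count how many polygon edges it crosses (each edge strictly once or zero times, handled with the usual half-open convention). 
Parity of crossings → even ⇒ outside.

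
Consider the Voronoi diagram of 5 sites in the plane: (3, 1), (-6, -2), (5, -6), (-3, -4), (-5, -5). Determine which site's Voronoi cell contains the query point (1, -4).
Nearest site = (-3, -4)

The Voronoi cell of site s contains exactly those query points closer to s than to any other site. Compute squared distances from q = (1, -4) to each site:
  (-3 − 1)² + (-4 − -4)² = 16
  (5 − 1)² + (-6 − -4)² = 20
  (3 − 1)² + (1 − -4)² = 29
  (-5 − 1)² + (-5 − -4)² = 37
  (-6 − 1)² + (-2 − -4)² = 53
Minimum is attained by (-3, -4), so q lies in its Voronoi cell.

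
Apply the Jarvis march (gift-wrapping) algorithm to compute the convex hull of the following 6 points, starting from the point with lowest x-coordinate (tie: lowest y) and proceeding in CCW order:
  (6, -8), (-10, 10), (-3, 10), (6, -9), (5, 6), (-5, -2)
Hull (CCW) = [(-10, 10), (-5, -2), (6, -9), (6, -8), (5, 6), (-3, 10)]

Jarvis march: at each step, from the current hull vertex p, select the next vertex q as the point such that every other point lies strictly to the left of (or on) the directed line p → q. (Equivalently: for every other point r, the cross product (q − p) × (r − p) ≥ 0.)
Starting point (lowest x, tie lowest y): (-10, 10). Wrap until returning to start. Resulting hull: (-10, 10), (-5, -2), (6, -9), (6, -8), (5, 6), (-3, 10).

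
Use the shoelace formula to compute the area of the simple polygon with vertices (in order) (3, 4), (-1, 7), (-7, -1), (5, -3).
Area = 65

Shoelace formula: Area = (1/2) |Σ_i (x_i · y_{i+1} − x_{i+1} · y_i)| (indices mod n). Compute each cross term:
  (3)(7) − (-1)(4) = 25
  (-1)(-1) − (-7)(7) = 50
  (-7)(-3) − (5)(-1) = 26
  (5)(4) − (3)(-3) = 29
Sum = 130, so (signed) Area = 130/2 = 65, |Area| = 65.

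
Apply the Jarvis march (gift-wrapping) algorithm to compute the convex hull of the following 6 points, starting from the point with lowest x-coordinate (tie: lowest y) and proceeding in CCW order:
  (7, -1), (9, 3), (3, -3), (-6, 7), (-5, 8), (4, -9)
Hull (CCW) = [(-6, 7), (4, -9), (9, 3), (-5, 8)]

Jarvis march: at each step, from the current hull vertex p, select the next vertex q as the point such that every other point lies strictly to the left of (or on) the directed line p → q. (Equivalently: for every other point r, the cross product (q − p) × (r − p) ≥ 0.)
Starting point (lowest x, tie lowest y): (-6, 7). Wrap until returning to start. Resulting hull: (-6, 7), (4, -9), (9, 3), (-5, 8).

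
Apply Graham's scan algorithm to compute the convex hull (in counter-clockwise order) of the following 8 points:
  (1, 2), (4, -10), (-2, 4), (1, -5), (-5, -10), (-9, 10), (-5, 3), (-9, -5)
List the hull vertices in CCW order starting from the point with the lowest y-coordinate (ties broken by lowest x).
Hull (CCW) = [(-5, -10), (4, -10), (1, 2), (-9, 10), (-9, -5)]

Graham scan procedure:
  1. Find the pivot p₀ = point with lowest y (tie → lowest x): (-5, -10).
  2. Sort the remaining points by polar angle around p₀.
  3. Walk through sorted points, maintaining a stack; pop the top while the last three entries make a non-left turn (cross product ≤ 0).
  4. Final stack is the convex hull in CCW order: (-5, -10), (4, -10), (1, 2), (-9, 10), (-9, -5).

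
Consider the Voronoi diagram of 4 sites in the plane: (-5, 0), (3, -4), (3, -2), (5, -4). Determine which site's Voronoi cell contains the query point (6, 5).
Nearest site = (3, -2)

The Voronoi cell of site s contains exactly those query points closer to s than to any other site. Compute squared distances from q = (6, 5) to each site:
  (3 − 6)² + (-2 − 5)² = 58
  (5 − 6)² + (-4 − 5)² = 82
  (3 − 6)² + (-4 − 5)² = 90
  (-5 − 6)² + (0 − 5)² = 146
Minimum is attained by (3, -2), so q lies in its Voronoi cell.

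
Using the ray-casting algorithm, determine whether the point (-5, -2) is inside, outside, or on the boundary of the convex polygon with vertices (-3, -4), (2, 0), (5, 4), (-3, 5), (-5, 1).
The point (-5, -2) lies strictly outside the polygon

Cast a horizontal ray to the right from the query point and count how many polygon edges it crosses (each edge strictly once or zero times, handled with the usual half-open convention). 
Parity of crossings → even ⇒ outside.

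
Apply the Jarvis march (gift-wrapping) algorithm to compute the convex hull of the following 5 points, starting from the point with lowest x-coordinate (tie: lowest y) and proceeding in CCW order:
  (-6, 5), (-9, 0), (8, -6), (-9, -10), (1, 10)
Hull (CCW) = [(-9, -10), (8, -6), (1, 10), (-6, 5), (-9, 0)]

Jarvis march: at each step, from the current hull vertex p, select the next vertex q as the point such that every other point lies strictly to the left of (or on) the directed line p → q. (Equivalently: for every other point r, the cross product (q − p) × (r − p) ≥ 0.)
Starting point (lowest x, tie lowest y): (-9, -10). Wrap until returning to start. Resulting hull: (-9, -10), (8, -6), (1, 10), (-6, 5), (-9, 0).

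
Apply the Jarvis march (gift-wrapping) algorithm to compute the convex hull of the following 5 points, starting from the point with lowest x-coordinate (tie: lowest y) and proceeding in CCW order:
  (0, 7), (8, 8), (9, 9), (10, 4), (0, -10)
Hull (CCW) = [(0, -10), (10, 4), (9, 9), (0, 7)]

Jarvis march: at each step, from the current hull vertex p, select the next vertex q as the point such that every other point lies strictly to the left of (or on) the directed line p → q. (Equivalently: for every other point r, the cross product (q − p) × (r − p) ≥ 0.)
Starting point (lowest x, tie lowest y): (0, -10). Wrap until returning to start. Resulting hull: (0, -10), (10, 4), (9, 9), (0, 7).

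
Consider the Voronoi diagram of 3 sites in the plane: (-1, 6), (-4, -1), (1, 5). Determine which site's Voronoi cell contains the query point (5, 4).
Nearest site = (1, 5)

The Voronoi cell of site s contains exactly those query points closer to s than to any other site. Compute squared distances from q = (5, 4) to each site:
  (1 − 5)² + (5 − 4)² = 17
  (-1 − 5)² + (6 − 4)² = 40
  (-4 − 5)² + (-1 − 4)² = 106
Minimum is attained by (1, 5), so q lies in its Voronoi cell.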